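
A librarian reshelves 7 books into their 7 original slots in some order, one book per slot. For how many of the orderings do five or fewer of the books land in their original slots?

# with exactly i fixed is C(7,i)·!(7-i); sum over i=0..5:
  i=0: C(7,0)·!7 = 1·1854 = 1854
  i=1: C(7,1)·!6 = 7·265 = 1855
  i=2: C(7,2)·!5 = 21·44 = 924
  i=3: C(7,3)·!4 = 35·9 = 315
  i=4: C(7,4)·!3 = 35·2 = 70
  i=5: C(7,5)·!2 = 21·1 = 21
Total = 5039.

5039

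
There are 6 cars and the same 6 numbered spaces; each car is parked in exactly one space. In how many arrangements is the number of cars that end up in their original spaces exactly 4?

15

Choose which 4 of the 6 are fixed: C(6,4) = 15.
The remaining 2 must be deranged: !2 = 1.
Total: 15 × 1 = 15.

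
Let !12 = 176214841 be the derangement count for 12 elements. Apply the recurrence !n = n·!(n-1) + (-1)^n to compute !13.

!13 = 13·176214841 - 1 = 2290792932.

2290792932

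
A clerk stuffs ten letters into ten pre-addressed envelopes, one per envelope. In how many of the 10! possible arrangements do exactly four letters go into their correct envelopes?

Pick the 4 fixed positions: C(10,4) = 210 ways.
The other 6 form a derangement: !6 = 265.
Total: 210 × 265 = 55650.

55650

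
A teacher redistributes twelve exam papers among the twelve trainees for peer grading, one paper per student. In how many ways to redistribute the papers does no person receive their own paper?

176214841

The number of derangements of 12 is !12 = Σ_{k=0}^{12} (-1)^k·12!/k!
= 12! - 12!/1! + 12!/2! - 12!/3! + 12!/4! - 12!/5! + 12!/6! - 12!/7! + 12!/8! - 12!/9! + 12!/10! - 12!/11! + 12!/12!
= 479001600 - 479001600 + 239500800 - 79833600 + 19958400 - 3991680 + 665280 - 95040 + 11880 - 1320 + 132 - 12 + 1
= 176214841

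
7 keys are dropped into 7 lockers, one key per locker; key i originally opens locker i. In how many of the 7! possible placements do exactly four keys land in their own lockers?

70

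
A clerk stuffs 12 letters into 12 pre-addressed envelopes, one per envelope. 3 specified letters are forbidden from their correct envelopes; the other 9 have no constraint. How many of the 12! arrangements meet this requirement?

Let A_j be the event that the j-th constrained one is fixed. By inclusion-exclusion over the 3 events:
Σ_{j=0}^{3} (-1)^j C(3,j)(12-j)!
= C(3,0)·12! - C(3,1)·11! + C(3,2)·10! - C(3,3)·9!
= 479001600 - 119750400 + 10886400 - 362880
= 369774720

369774720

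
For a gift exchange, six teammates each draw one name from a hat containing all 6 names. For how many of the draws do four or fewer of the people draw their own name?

Sum C(6,i)·!(6-i) for i = 0..4:
  i=0: C(6,0)·!6 = 1·265 = 265
  i=1: C(6,1)·!5 = 6·44 = 264
  i=2: C(6,2)·!4 = 15·9 = 135
  i=3: C(6,3)·!3 = 20·2 = 40
  i=4: C(6,4)·!2 = 15·1 = 15
Total = 719.

719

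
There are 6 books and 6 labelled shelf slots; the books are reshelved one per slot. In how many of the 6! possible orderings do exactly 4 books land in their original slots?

15

Choose which 4 of the 6 are fixed: C(6,4) = 15.
The remaining 2 must be deranged: !2 = 1.
Total: 15 × 1 = 15.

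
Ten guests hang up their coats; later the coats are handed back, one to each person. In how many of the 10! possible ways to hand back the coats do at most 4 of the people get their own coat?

# with exactly i fixed is C(10,i)·!(10-i); sum over i=0..4:
  i=0: C(10,0)·!10 = 1·1334961 = 1334961
  i=1: C(10,1)·!9 = 10·133496 = 1334960
  i=2: C(10,2)·!8 = 45·14833 = 667485
  i=3: C(10,3)·!7 = 120·1854 = 222480
  i=4: C(10,4)·!6 = 210·265 = 55650
Total = 3615536.

3615536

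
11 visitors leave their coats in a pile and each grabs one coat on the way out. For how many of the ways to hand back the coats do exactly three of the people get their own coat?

2447445

Choose which 3 of the 11 are fixed: C(11,3) = 165.
The remaining 8 must be deranged: !8 = 14833.
Total: 165 × 14833 = 2447445.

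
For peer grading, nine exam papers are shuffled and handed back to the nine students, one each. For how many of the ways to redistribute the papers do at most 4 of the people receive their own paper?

361541

# with exactly i fixed is C(9,i)·!(9-i); sum over i=0..4:
  i=0: C(9,0)·!9 = 1·133496 = 133496
  i=1: C(9,1)·!8 = 9·14833 = 133497
  i=2: C(9,2)·!7 = 36·1854 = 66744
  i=3: C(9,3)·!6 = 84·265 = 22260
  i=4: C(9,4)·!5 = 126·44 = 5544
Total = 361541.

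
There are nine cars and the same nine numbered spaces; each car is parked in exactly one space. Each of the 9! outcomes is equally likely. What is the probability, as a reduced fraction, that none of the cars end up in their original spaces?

16687/45360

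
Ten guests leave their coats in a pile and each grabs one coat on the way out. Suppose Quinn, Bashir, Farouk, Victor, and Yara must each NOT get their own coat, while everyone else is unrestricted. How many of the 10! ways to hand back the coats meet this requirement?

2170680

Let A_j be the event that the j-th constrained one is fixed. By inclusion-exclusion over the 5 events:
Σ_{j=0}^{5} (-1)^j C(5,j)(10-j)!
= C(5,0)·10! - C(5,1)·9! + C(5,2)·8! - C(5,3)·7! + C(5,4)·6! - C(5,5)·5!
= 3628800 - 1814400 + 403200 - 50400 + 3600 - 120
= 2170680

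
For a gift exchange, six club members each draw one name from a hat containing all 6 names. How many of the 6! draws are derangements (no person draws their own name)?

265

The subfactorial !6 = [6!/e] (nearest integer).
6! = 720, and 720/e ≈ 264.87, so !6 = 265.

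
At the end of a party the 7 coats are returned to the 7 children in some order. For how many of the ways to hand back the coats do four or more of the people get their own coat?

92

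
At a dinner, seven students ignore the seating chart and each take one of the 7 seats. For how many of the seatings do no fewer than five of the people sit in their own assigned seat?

# with exactly i fixed is C(7,i)·!(7-i); sum over i=5..7:
  i=5: C(7,5)·!2 = 21·1 = 21
  i=6: C(7,6)·!1 = 7·0 = 0
  i=7: C(7,7)·!0 = 1·1 = 1
Total = 22.

22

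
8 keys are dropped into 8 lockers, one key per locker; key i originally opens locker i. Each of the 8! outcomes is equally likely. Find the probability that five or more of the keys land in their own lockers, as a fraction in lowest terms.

Favorable outcomes: Σ_{i≥5} C(8,i)·!(8-i) = 56·2 + 28·1 + 8·0 + 1·1 = 141.
Total outcomes: 8! = 40320.
Probability = 141/40320 = 47/13440.

47/13440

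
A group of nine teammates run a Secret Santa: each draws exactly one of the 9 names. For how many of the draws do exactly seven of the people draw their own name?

Pick the 7 fixed positions: C(9,7) = 36 ways.
The other 2 form a derangement: !2 = 1.
Total: 36 × 1 = 36.

36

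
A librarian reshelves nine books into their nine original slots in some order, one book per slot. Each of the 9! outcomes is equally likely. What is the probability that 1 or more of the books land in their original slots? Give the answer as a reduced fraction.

28673/45360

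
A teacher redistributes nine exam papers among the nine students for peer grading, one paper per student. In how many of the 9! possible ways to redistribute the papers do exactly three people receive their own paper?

22260

Pick the 3 fixed positions: C(9,3) = 84 ways.
The other 6 form a derangement: !6 = 265.
Total: 84 × 265 = 22260.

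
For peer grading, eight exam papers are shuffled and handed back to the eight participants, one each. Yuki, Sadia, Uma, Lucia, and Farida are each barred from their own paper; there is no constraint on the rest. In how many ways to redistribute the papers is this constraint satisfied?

21234

Let A_j be the event that the j-th constrained one is fixed. By inclusion-exclusion over the 5 events:
Σ_{j=0}^{5} (-1)^j C(5,j)(8-j)!
= C(5,0)·8! - C(5,1)·7! + C(5,2)·6! - C(5,3)·5! + C(5,4)·4! - C(5,5)·3!
= 40320 - 25200 + 7200 - 1200 + 120 - 6
= 21234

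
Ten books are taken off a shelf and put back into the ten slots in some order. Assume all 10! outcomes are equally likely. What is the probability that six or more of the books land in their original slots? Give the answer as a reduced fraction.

17/28350

Favorable outcomes: Σ_{i≥6} C(10,i)·!(10-i) = 210·9 + 120·2 + 45·1 + 10·0 + 1·1 = 2176.
Total outcomes: 10! = 3628800.
Probability = 2176/3628800 = 17/28350.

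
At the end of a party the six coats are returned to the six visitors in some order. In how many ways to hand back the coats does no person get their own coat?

Use !n = n·!(n-1) + (-1)^n.
!6 = 6·44 + 1 = 265

265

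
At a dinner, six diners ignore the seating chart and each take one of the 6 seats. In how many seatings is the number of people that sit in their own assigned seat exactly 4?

Choose which 4 of the 6 are fixed: C(6,4) = 15.
The other 2 form a derangement: !2 = 1.
Total: 15 × 1 = 15.

15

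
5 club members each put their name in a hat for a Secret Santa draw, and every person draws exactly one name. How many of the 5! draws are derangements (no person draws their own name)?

44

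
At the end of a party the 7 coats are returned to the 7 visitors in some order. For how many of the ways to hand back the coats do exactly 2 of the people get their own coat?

Choose which 2 of the 7 are fixed: C(7,2) = 21.
The other 5 form a derangement: !5 = 44.
Total: 21 × 44 = 924.

924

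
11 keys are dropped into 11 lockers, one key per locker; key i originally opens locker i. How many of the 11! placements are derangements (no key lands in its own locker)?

!11 = 11! · Σ_{k=0}^{11} (-1)^k/k!
= 11! - 11!/1! + 11!/2! - 11!/3! + 11!/4! - 11!/5! + 11!/6! - 11!/7! + 11!/8! - 11!/9! + 11!/10! - 11!/11!
= 39916800 - 39916800 + 19958400 - 6652800 + 1663200 - 332640 + 55440 - 7920 + 990 - 110 + 11 - 1
= 14684570

14684570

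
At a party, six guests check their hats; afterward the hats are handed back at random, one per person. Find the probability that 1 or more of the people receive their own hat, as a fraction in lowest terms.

91/144

Favorable outcomes: Σ_{i≥1} C(6,i)·!(6-i) = 6·44 + 15·9 + 20·2 + 15·1 + 6·0 + 1·1 = 455.
Total outcomes: 6! = 720.
Probability = 455/720 = 91/144.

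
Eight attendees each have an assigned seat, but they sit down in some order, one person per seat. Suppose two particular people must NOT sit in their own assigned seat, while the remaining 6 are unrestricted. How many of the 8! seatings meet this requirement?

Inclusion-exclusion on the 2 forbidden self-matches:
Σ_{j=0}^{2} (-1)^j C(2,j)(8-j)!
= C(2,0)·8! - C(2,1)·7! + C(2,2)·6!
= 40320 - 10080 + 720
= 30960

30960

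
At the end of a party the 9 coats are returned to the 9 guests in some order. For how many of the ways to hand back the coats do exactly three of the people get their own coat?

22260

Pick the 3 fixed positions: C(9,3) = 84 ways.
The remaining 6 must be deranged: !6 = 265.
Total: 84 × 265 = 22260.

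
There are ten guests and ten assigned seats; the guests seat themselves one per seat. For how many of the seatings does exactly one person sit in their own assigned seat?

1334960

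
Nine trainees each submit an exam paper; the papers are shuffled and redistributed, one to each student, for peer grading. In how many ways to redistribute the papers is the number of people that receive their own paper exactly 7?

Choose which 7 of the 9 are fixed: C(9,7) = 36.
The other 2 form a derangement: !2 = 1.
Total: 36 × 1 = 36.

36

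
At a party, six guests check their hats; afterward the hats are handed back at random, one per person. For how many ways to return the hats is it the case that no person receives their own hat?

265

By inclusion-exclusion, !6 = Σ (-1)^k · 6!/k! for k=0..6
= 6! - 6!/1! + 6!/2! - 6!/3! + 6!/4! - 6!/5! + 6!/6!
= 720 - 720 + 360 - 120 + 30 - 6 + 1
= 265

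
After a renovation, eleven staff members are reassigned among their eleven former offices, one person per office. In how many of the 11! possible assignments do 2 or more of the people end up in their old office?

10547659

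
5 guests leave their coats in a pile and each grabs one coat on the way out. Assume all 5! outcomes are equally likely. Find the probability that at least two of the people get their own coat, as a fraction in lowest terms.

31/120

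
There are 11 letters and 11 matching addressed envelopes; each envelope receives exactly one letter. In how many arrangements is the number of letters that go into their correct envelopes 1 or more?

25232230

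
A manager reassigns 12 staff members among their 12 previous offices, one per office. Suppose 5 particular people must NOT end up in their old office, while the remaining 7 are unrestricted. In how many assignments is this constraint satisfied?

312273360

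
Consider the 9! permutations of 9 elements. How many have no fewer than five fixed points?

# with exactly i fixed is C(9,i)·!(9-i); sum over i=5..9:
  i=5: C(9,5)·!4 = 126·9 = 1134
  i=6: C(9,6)·!3 = 84·2 = 168
  i=7: C(9,7)·!2 = 36·1 = 36
  i=8: C(9,8)·!1 = 9·0 = 0
  i=9: C(9,9)·!0 = 1·1 = 1
Total = 1339.

1339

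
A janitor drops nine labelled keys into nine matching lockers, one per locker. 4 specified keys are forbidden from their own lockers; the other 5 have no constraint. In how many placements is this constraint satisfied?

Let A_j be the event that the j-th constrained one is fixed. By inclusion-exclusion over the 4 events:
Σ_{j=0}^{4} (-1)^j C(4,j)(9-j)!
= C(4,0)·9! - C(4,1)·8! + C(4,2)·7! - C(4,3)·6! + C(4,4)·5!
= 362880 - 161280 + 30240 - 2880 + 120
= 229080

229080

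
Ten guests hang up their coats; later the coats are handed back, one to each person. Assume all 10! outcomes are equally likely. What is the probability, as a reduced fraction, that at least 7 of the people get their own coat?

143/1814400

Favorable outcomes: Σ_{i≥7} C(10,i)·!(10-i) = 120·2 + 45·1 + 10·0 + 1·1 = 286.
Total outcomes: 10! = 3628800.
Probability = 286/3628800 = 143/1814400.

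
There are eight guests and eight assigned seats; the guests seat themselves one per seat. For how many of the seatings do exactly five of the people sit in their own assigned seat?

112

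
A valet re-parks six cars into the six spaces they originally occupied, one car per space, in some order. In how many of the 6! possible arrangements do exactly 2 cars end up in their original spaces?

135

Choose which 2 of the 6 are fixed: C(6,2) = 15.
The remaining 4 must be deranged: !4 = 9.
Total: 15 × 9 = 135.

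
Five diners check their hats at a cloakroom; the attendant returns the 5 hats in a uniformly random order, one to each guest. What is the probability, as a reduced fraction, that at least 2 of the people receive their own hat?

31/120

Favorable outcomes: Σ_{i≥2} C(5,i)·!(5-i) = 10·2 + 10·1 + 5·0 + 1·1 = 31.
Total outcomes: 5! = 120.
Probability = 31/120 = 31/120.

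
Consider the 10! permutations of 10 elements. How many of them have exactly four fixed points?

55650

Choose which 4 of the 10 are fixed: C(10,4) = 210.
The remaining 6 must be deranged: !6 = 265.
Total: 210 × 265 = 55650.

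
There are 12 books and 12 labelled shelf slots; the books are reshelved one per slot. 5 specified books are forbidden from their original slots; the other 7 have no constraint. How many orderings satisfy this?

Inclusion-exclusion on the 5 forbidden self-matches:
Σ_{j=0}^{5} (-1)^j C(5,j)(12-j)!
= C(5,0)·12! - C(5,1)·11! + C(5,2)·10! - C(5,3)·9! + C(5,4)·8! - C(5,5)·7!
= 479001600 - 199584000 + 36288000 - 3628800 + 201600 - 5040
= 312273360

312273360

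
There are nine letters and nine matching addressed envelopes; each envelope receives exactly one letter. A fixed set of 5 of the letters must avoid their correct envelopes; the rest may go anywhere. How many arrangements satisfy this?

205056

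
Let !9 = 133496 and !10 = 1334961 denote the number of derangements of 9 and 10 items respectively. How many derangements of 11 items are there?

!11 = (11-1)·(!10 + !9) = 10·(1334961 + 133496) = 10·1468457 = 14684570.

14684570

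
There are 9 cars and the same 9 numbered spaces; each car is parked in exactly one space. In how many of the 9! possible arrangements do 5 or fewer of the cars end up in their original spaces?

Sum C(9,i)·!(9-i) for i = 0..5:
  i=0: C(9,0)·!9 = 1·133496 = 133496
  i=1: C(9,1)·!8 = 9·14833 = 133497
  i=2: C(9,2)·!7 = 36·1854 = 66744
  i=3: C(9,3)·!6 = 84·265 = 22260
  i=4: C(9,4)·!5 = 126·44 = 5544
  i=5: C(9,5)·!4 = 126·9 = 1134
Total = 362675.

362675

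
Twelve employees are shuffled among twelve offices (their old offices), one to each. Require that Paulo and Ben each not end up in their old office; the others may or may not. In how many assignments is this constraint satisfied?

402796800

Inclusion-exclusion on the 2 forbidden self-matches:
Σ_{j=0}^{2} (-1)^j C(2,j)(12-j)!
= C(2,0)·12! - C(2,1)·11! + C(2,2)·10!
= 479001600 - 79833600 + 3628800
= 402796800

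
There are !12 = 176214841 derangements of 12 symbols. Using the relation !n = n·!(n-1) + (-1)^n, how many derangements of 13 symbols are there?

2290792932

!13 = 13·176214841 - 1 = 2290792932.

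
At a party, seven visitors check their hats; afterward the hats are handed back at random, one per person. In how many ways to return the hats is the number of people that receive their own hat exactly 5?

Choose which 5 of the 7 are fixed: C(7,5) = 21.
The other 2 form a derangement: !2 = 1.
Total: 21 × 1 = 21.

21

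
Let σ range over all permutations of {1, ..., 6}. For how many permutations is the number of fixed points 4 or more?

16

Sum C(6,i)·!(6-i) for i = 4..6:
  i=4: C(6,4)·!2 = 15·1 = 15
  i=5: C(6,5)·!1 = 6·0 = 0
  i=6: C(6,6)·!0 = 1·1 = 1
Total = 16.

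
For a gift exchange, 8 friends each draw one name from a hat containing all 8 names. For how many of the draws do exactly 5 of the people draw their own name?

112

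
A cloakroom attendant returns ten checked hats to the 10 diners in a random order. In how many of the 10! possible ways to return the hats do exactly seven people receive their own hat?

240

Pick the 7 fixed positions: C(10,7) = 120 ways.
The other 3 form a derangement: !3 = 2.
Total: 120 × 2 = 240.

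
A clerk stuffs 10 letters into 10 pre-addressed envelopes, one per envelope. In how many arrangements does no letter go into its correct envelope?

By inclusion-exclusion, !10 = Σ (-1)^k · 10!/k! for k=0..10
= 10! - 10!/1! + 10!/2! - 10!/3! + 10!/4! - 10!/5! + 10!/6! - 10!/7! + 10!/8! - 10!/9! + 10!/10!
= 3628800 - 3628800 + 1814400 - 604800 + 151200 - 30240 + 5040 - 720 + 90 - 10 + 1
= 1334961

1334961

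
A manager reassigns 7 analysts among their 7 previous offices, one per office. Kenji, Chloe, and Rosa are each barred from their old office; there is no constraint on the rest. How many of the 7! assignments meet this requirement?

3216

Inclusion-exclusion on the 3 forbidden self-matches:
Σ_{j=0}^{3} (-1)^j C(3,j)(7-j)!
= C(3,0)·7! - C(3,1)·6! + C(3,2)·5! - C(3,3)·4!
= 5040 - 2160 + 360 - 24
= 3216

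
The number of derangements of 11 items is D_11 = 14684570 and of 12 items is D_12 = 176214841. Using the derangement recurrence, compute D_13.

2290792932

D_13 = (13-1)·(D_12 + D_11) = 12·(176214841 + 14684570) = 12·190899411 = 2290792932.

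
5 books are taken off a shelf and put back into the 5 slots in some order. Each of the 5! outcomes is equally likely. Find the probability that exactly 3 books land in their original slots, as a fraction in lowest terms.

Favorable outcomes: C(5,3)·!2 = 10·1 = 10.
Total outcomes: 5! = 120.
Probability = 10/120 = 1/12.

1/12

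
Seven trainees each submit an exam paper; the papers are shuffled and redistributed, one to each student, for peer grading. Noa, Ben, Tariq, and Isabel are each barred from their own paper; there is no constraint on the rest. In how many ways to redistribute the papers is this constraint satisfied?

Let A_j be the event that the j-th constrained one is fixed. By inclusion-exclusion over the 4 events:
Σ_{j=0}^{4} (-1)^j C(4,j)(7-j)!
= C(4,0)·7! - C(4,1)·6! + C(4,2)·5! - C(4,3)·4! + C(4,4)·3!
= 5040 - 2880 + 720 - 96 + 6
= 2790

2790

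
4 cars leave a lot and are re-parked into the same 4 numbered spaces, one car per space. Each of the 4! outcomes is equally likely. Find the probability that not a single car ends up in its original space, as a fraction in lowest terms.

Favorable outcomes: !4 = 9.
Total outcomes: 4! = 24.
Probability = 9/24 = 3/8.

3/8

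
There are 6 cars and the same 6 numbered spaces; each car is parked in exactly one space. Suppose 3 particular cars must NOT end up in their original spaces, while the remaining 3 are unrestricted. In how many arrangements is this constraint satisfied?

Let A_j be the event that the j-th constrained one is fixed. By inclusion-exclusion over the 3 events:
Σ_{j=0}^{3} (-1)^j C(3,j)(6-j)!
= C(3,0)·6! - C(3,1)·5! + C(3,2)·4! - C(3,3)·3!
= 720 - 360 + 72 - 6
= 426

426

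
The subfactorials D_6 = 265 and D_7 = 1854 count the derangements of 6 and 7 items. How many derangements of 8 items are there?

14833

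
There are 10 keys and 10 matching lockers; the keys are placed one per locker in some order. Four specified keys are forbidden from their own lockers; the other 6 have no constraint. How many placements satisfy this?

Let A_j be the event that the j-th constrained one is fixed. By inclusion-exclusion over the 4 events:
Σ_{j=0}^{4} (-1)^j C(4,j)(10-j)!
= C(4,0)·10! - C(4,1)·9! + C(4,2)·8! - C(4,3)·7! + C(4,4)·6!
= 3628800 - 1451520 + 241920 - 20160 + 720
= 2399760

2399760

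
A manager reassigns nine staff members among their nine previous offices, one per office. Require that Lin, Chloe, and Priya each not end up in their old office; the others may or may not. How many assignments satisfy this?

256320

Inclusion-exclusion on the 3 forbidden self-matches:
Σ_{j=0}^{3} (-1)^j C(3,j)(9-j)!
= C(3,0)·9! - C(3,1)·8! + C(3,2)·7! - C(3,3)·6!
= 362880 - 120960 + 15120 - 720
= 256320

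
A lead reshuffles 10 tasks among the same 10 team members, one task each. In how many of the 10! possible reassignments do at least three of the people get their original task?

291394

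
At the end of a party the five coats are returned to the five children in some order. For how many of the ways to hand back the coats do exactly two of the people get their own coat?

Pick the 2 fixed positions: C(5,2) = 10 ways.
The remaining 3 must be deranged: !3 = 2.
Total: 10 × 2 = 20.

20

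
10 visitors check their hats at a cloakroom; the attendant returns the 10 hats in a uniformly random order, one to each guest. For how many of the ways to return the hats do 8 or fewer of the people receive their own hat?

3628799

# with exactly i fixed is C(10,i)·!(10-i); sum over i=0..8:
  i=0: C(10,0)·!10 = 1·1334961 = 1334961
  i=1: C(10,1)·!9 = 10·133496 = 1334960
  i=2: C(10,2)·!8 = 45·14833 = 667485
  i=3: C(10,3)·!7 = 120·1854 = 222480
  i=4: C(10,4)·!6 = 210·265 = 55650
  i=5: C(10,5)·!5 = 252·44 = 11088
  i=6: C(10,6)·!4 = 210·9 = 1890
  i=7: C(10,7)·!3 = 120·2 = 240
  i=8: C(10,8)·!2 = 45·1 = 45
Total = 3628799.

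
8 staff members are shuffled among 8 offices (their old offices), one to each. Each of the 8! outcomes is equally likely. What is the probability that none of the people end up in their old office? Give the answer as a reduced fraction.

Favorable outcomes: !8 = 14833.
Total outcomes: 8! = 40320.
Probability = 14833/40320 = 2119/5760.

2119/5760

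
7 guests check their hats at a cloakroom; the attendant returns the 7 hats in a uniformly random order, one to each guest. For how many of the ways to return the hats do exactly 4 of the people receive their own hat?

Choose which 4 of the 7 are fixed: C(7,4) = 35.
The other 3 form a derangement: !3 = 2.
Total: 35 × 2 = 70.

70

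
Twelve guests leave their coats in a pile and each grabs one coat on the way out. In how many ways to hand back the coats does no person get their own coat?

176214841

The number of derangements of 12 is !12 = Σ_{k=0}^{12} (-1)^k·12!/k!
= 12! - 12!/1! + 12!/2! - 12!/3! + 12!/4! - 12!/5! + 12!/6! - 12!/7! + 12!/8! - 12!/9! + 12!/10! - 12!/11! + 12!/12!
= 479001600 - 479001600 + 239500800 - 79833600 + 19958400 - 3991680 + 665280 - 95040 + 11880 - 1320 + 132 - 12 + 1
= 176214841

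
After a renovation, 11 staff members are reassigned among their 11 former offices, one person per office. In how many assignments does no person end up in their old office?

14684570

By inclusion-exclusion, !11 = Σ (-1)^k · 11!/k! for k=0..11
= 11! - 11!/1! + 11!/2! - 11!/3! + 11!/4! - 11!/5! + 11!/6! - 11!/7! + 11!/8! - 11!/9! + 11!/10! - 11!/11!
= 39916800 - 39916800 + 19958400 - 6652800 + 1663200 - 332640 + 55440 - 7920 + 990 - 110 + 11 - 1
= 14684570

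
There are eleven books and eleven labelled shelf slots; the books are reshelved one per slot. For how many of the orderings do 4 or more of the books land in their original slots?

757934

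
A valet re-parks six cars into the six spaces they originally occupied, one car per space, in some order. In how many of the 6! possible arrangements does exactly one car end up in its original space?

264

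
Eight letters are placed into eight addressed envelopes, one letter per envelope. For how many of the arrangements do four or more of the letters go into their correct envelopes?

771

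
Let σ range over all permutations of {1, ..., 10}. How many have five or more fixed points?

13264

# with exactly i fixed is C(10,i)·!(10-i); sum over i=5..10:
  i=5: C(10,5)·!5 = 252·44 = 11088
  i=6: C(10,6)·!4 = 210·9 = 1890
  i=7: C(10,7)·!3 = 120·2 = 240
  i=8: C(10,8)·!2 = 45·1 = 45
  i=9: C(10,9)·!1 = 10·0 = 0
  i=10: C(10,10)·!0 = 1·1 = 1
Total = 13264.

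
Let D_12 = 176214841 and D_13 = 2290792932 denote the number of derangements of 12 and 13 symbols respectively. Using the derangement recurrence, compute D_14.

D_14 = (14-1)·(D_13 + D_12) = 13·(2290792932 + 176214841) = 13·2467007773 = 32071101049.

32071101049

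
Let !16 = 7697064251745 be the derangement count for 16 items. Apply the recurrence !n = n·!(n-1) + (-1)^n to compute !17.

!17 = 17·7697064251745 - 1 = 130850092279664.

130850092279664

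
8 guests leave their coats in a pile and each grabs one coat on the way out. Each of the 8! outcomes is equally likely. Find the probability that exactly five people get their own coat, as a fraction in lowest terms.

Favorable outcomes: C(8,5)·!3 = 56·2 = 112.
Total outcomes: 8! = 40320.
Probability = 112/40320 = 1/360.

1/360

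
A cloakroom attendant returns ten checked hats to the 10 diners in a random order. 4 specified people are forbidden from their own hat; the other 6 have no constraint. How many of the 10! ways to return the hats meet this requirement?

Let A_j be the event that the j-th constrained one is fixed. By inclusion-exclusion over the 4 events:
Σ_{j=0}^{4} (-1)^j C(4,j)(10-j)!
= C(4,0)·10! - C(4,1)·9! + C(4,2)·8! - C(4,3)·7! + C(4,4)·6!
= 3628800 - 1451520 + 241920 - 20160 + 720
= 2399760

2399760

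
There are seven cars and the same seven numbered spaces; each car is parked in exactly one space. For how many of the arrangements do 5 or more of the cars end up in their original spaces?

22

Sum C(7,i)·!(7-i) for i = 5..7:
  i=5: C(7,5)·!2 = 21·1 = 21
  i=6: C(7,6)·!1 = 7·0 = 0
  i=7: C(7,7)·!0 = 1·1 = 1
Total = 22.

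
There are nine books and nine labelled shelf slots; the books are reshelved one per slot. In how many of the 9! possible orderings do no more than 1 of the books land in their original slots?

Sum C(9,i)·!(9-i) for i = 0..1:
  i=0: C(9,0)·!9 = 1·133496 = 133496
  i=1: C(9,1)·!8 = 9·14833 = 133497
Total = 266993.

266993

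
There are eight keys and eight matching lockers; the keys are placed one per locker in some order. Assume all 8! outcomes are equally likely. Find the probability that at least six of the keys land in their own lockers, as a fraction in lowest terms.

29/40320

Favorable outcomes: Σ_{i≥6} C(8,i)·!(8-i) = 28·1 + 8·0 + 1·1 = 29.
Total outcomes: 8! = 40320.
Probability = 29/40320 = 29/40320.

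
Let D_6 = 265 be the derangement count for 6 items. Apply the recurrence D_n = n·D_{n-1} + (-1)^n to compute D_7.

1854

D_7 = 7·265 - 1 = 1854.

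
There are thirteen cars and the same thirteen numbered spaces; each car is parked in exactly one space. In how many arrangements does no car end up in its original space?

!13 = 13! · Σ_{k=0}^{13} (-1)^k/k!
= 13! - 13!/1! + 13!/2! - 13!/3! + 13!/4! - 13!/5! + 13!/6! - 13!/7! + 13!/8! - 13!/9! + 13!/10! - 13!/11! + 13!/12! - 13!/13!
= 6227020800 - 6227020800 + 3113510400 - 1037836800 + 259459200 - 51891840 + 8648640 - 1235520 + 154440 - 17160 + 1716 - 156 + 13 - 1
= 2290792932

2290792932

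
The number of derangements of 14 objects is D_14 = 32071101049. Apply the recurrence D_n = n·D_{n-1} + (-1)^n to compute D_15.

481066515734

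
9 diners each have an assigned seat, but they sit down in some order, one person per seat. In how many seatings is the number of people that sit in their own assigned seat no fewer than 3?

29143

Sum C(9,i)·!(9-i) for i = 3..9:
  i=3: C(9,3)·!6 = 84·265 = 22260
  i=4: C(9,4)·!5 = 126·44 = 5544
  i=5: C(9,5)·!4 = 126·9 = 1134
  i=6: C(9,6)·!3 = 84·2 = 168
  i=7: C(9,7)·!2 = 36·1 = 36
  i=8: C(9,8)·!1 = 9·0 = 0
  i=9: C(9,9)·!0 = 1·1 = 1
Total = 29143.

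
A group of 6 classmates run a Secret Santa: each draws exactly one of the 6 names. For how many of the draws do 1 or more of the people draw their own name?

455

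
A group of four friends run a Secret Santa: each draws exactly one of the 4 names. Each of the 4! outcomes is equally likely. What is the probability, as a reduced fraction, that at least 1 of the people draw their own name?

5/8

Favorable outcomes: Σ_{i≥1} C(4,i)·!(4-i) = 4·2 + 6·1 + 4·0 + 1·1 = 15.
Total outcomes: 4! = 24.
Probability = 15/24 = 5/8.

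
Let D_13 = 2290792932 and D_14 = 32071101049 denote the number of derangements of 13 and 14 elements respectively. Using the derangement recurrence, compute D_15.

481066515734

D_15 = (15-1)·(D_14 + D_13) = 14·(32071101049 + 2290792932) = 14·34361893981 = 481066515734.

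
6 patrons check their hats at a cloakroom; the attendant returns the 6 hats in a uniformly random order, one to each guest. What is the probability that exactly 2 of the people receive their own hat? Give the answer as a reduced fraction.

Favorable outcomes: C(6,2)·!4 = 15·9 = 135.
Total outcomes: 6! = 720.
Probability = 135/720 = 3/16.

3/16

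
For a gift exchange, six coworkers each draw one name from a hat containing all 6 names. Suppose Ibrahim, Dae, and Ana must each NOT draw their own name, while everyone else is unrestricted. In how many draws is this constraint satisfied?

426

Inclusion-exclusion on the 3 forbidden self-matches:
Σ_{j=0}^{3} (-1)^j C(3,j)(6-j)!
= C(3,0)·6! - C(3,1)·5! + C(3,2)·4! - C(3,3)·3!
= 720 - 360 + 72 - 6
= 426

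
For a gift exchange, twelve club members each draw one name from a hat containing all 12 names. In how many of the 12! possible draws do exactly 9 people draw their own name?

440

Pick the 9 fixed positions: C(12,9) = 220 ways.
The other 3 form a derangement: !3 = 2.
Total: 220 × 2 = 440.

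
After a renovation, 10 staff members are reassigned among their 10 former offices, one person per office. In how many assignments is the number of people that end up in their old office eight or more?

46

# with exactly i fixed is C(10,i)·!(10-i); sum over i=8..10:
  i=8: C(10,8)·!2 = 45·1 = 45
  i=9: C(10,9)·!1 = 10·0 = 0
  i=10: C(10,10)·!0 = 1·1 = 1
Total = 46.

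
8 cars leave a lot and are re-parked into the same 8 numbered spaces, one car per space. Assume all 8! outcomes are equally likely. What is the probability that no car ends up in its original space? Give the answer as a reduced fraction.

2119/5760

Favorable outcomes: !8 = 14833.
Total outcomes: 8! = 40320.
Probability = 14833/40320 = 2119/5760.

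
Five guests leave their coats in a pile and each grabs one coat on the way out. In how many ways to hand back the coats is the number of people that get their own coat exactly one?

Choose which one of the 5 is fixed: C(5,1) = 5.
The other 4 form a derangement: !4 = 9.
Total: 5 × 9 = 45.

45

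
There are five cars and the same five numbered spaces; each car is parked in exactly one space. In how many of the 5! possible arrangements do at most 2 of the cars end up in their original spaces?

109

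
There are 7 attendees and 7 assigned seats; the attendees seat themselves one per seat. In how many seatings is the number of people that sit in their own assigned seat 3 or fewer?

4948

Sum C(7,i)·!(7-i) for i = 0..3:
  i=0: C(7,0)·!7 = 1·1854 = 1854
  i=1: C(7,1)·!6 = 7·265 = 1855
  i=2: C(7,2)·!5 = 21·44 = 924
  i=3: C(7,3)·!4 = 35·9 = 315
Total = 4948.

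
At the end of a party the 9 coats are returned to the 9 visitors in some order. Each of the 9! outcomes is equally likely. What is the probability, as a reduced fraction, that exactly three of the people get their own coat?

53/864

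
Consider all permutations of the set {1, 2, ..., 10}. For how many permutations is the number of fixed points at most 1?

2669921

Sum C(10,i)·!(10-i) for i = 0..1:
  i=0: C(10,0)·!10 = 1·1334961 = 1334961
  i=1: C(10,1)·!9 = 10·133496 = 1334960
Total = 2669921.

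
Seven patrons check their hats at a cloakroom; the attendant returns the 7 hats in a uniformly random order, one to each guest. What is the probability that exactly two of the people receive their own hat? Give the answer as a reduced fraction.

Favorable outcomes: C(7,2)·!5 = 21·44 = 924.
Total outcomes: 7! = 5040.
Probability = 924/5040 = 11/60.

11/60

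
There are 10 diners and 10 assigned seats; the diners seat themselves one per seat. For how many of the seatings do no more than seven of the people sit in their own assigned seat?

# with exactly i fixed is C(10,i)·!(10-i); sum over i=0..7:
  i=0: C(10,0)·!10 = 1·1334961 = 1334961
  i=1: C(10,1)·!9 = 10·133496 = 1334960
  i=2: C(10,2)·!8 = 45·14833 = 667485
  i=3: C(10,3)·!7 = 120·1854 = 222480
  i=4: C(10,4)·!6 = 210·265 = 55650
  i=5: C(10,5)·!5 = 252·44 = 11088
  i=6: C(10,6)·!4 = 210·9 = 1890
  i=7: C(10,7)·!3 = 120·2 = 240
Total = 3628754.

3628754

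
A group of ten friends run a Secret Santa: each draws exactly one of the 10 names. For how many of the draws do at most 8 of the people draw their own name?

3628799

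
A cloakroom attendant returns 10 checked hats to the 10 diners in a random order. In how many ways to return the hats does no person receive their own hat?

1334961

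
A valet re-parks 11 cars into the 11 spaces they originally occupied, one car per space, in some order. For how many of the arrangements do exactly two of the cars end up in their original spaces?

Pick the 2 fixed positions: C(11,2) = 55 ways.
The other 9 form a derangement: !9 = 133496.
Total: 55 × 133496 = 7342280.

7342280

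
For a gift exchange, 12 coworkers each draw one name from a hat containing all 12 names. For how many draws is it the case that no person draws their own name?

176214841

Recurrence: !12 = 12·!11 + (-1)^12.
!12 = 12·14684570 + 1 = 176214841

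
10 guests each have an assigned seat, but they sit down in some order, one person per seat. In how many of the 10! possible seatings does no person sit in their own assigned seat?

Recurrence: !10 = 9·(!9 + !8).
!10 = 9·(133496 + 14833) = 9·148329 = 1334961

1334961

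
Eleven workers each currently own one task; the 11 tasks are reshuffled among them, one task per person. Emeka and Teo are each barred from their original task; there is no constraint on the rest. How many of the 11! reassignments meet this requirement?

Let A_j be the event that the j-th constrained one is fixed. By inclusion-exclusion over the 2 events:
Σ_{j=0}^{2} (-1)^j C(2,j)(11-j)!
= C(2,0)·11! - C(2,1)·10! + C(2,2)·9!
= 39916800 - 7257600 + 362880
= 33022080

33022080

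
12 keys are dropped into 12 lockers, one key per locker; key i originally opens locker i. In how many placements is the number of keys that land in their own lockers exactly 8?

4455

Pick the 8 fixed positions: C(12,8) = 495 ways.
The remaining 4 must be deranged: !4 = 9.
Total: 495 × 9 = 4455.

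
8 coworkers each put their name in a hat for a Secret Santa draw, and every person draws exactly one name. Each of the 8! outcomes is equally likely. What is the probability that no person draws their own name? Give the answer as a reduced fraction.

Favorable outcomes: !8 = 14833.
Total outcomes: 8! = 40320.
Probability = 14833/40320 = 2119/5760.

2119/5760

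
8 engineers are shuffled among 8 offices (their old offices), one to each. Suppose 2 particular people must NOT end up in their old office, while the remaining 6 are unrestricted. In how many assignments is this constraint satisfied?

Let A_j be the event that the j-th constrained one is fixed. By inclusion-exclusion over the 2 events:
Σ_{j=0}^{2} (-1)^j C(2,j)(8-j)!
= C(2,0)·8! - C(2,1)·7! + C(2,2)·6!
= 40320 - 10080 + 720
= 30960

30960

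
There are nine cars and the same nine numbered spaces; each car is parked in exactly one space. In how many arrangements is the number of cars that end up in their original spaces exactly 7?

36

Pick the 7 fixed positions: C(9,7) = 36 ways.
The remaining 2 must be deranged: !2 = 1.
Total: 36 × 1 = 36.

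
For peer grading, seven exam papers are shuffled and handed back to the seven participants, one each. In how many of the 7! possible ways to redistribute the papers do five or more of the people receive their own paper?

Sum C(7,i)·!(7-i) for i = 5..7:
  i=5: C(7,5)·!2 = 21·1 = 21
  i=6: C(7,6)·!1 = 7·0 = 0
  i=7: C(7,7)·!0 = 1·1 = 1
Total = 22.

22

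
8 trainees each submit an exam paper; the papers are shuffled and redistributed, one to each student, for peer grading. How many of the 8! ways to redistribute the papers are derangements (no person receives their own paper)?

14833

Recurrence: !8 = 7·(!7 + !6).
!8 = 7·(1854 + 265) = 7·2119 = 14833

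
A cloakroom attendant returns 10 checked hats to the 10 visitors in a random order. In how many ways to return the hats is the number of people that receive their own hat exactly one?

Choose which one of the 10 is fixed: C(10,1) = 10.
The other 9 form a derangement: !9 = 133496.
Total: 10 × 133496 = 1334960.

1334960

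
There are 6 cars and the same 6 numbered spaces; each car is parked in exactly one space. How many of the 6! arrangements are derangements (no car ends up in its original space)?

265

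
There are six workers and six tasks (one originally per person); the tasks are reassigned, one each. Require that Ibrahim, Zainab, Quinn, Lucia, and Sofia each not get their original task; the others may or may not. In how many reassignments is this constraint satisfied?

Let A_j be the event that the j-th constrained one is fixed. By inclusion-exclusion over the 5 events:
Σ_{j=0}^{5} (-1)^j C(5,j)(6-j)!
= C(5,0)·6! - C(5,1)·5! + C(5,2)·4! - C(5,3)·3! + C(5,4)·2! - C(5,5)·1!
= 720 - 600 + 240 - 60 + 10 - 1
= 309

309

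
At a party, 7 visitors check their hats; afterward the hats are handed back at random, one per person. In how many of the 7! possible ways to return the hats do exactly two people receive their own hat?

924

Choose which 2 of the 7 are fixed: C(7,2) = 21.
The other 5 form a derangement: !5 = 44.
Total: 21 × 44 = 924.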